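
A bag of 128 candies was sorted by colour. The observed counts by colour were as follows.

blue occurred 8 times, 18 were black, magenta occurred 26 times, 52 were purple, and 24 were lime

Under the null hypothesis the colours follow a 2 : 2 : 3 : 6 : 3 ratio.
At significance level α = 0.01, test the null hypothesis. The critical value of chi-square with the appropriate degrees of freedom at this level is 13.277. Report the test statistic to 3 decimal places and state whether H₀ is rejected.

Ratio total = 16. Expected counts: 128×2/16 = 16, 128×2/16 = 16, 128×3/16 = 24, 128×6/16 = 48, 128×3/16 = 24.
χ² = (8−16)²/16 + (18−16)²/16 + (26−24)²/24 + (52−48)²/48 + (24−24)²/24
   = 4.0000 + 0.2500 + 0.1667 + 0.3333 + 0.0000
Sum = 4.750
df = 4. Since 4.750 < 13.277, we do not reject H₀.

4.750; do not reject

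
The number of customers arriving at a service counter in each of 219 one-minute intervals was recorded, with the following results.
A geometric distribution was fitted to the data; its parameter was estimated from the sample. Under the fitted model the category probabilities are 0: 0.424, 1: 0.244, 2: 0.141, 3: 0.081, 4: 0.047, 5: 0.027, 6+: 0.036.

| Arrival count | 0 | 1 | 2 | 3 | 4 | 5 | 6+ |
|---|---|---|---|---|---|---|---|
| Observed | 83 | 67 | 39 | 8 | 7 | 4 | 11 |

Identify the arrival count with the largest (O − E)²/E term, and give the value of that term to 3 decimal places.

3, 5.347

Expected counts E_i = n·p_i: 219×0.424 = 92.856, 219×0.244 = 53.436, 219×0.141 = 30.879, 219×0.081 = 17.739, 219×0.047 = 10.293, 219×0.027 = 5.913, 219×0.036 = 7.884.
χ² = (83−92.856)²/92.856 + (67−53.436)²/53.436 + (39−30.879)²/30.879 + (8−17.739)²/17.739 + (7−10.293)²/10.293 + (4−5.913)²/5.913 + (11−7.884)²/7.884
   = 1.0461 + 3.4430 + 2.1358 + 5.3469 + 1.0535 + 0.6189 + 1.2315
The largest term is for 3: 5.347.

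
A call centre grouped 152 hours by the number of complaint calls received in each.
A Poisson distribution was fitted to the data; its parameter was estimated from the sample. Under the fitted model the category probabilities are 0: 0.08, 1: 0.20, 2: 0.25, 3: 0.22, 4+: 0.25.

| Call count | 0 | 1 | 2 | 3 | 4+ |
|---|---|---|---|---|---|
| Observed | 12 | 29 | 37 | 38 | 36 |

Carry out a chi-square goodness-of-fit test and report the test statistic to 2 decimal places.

Expected counts E_i = n·p_i: 152×0.08 = 12.16, 152×0.20 = 30.4, 152×0.25 = 38, 152×0.22 = 33.44, 152×0.25 = 38.
0: (12 − 12.16)²/12.16 = 0.0256/12.16 = 0.002
1: (29 − 30.4)²/30.4 = 1.96/30.4 = 0.064
2: (37 − 38)²/38 = 1/38 = 0.026
3: (38 − 33.44)²/33.44 = 20.7936/33.44 = 0.622
4+: (36 − 38)²/38 = 4/38 = 0.105
Sum = 0.82

0.82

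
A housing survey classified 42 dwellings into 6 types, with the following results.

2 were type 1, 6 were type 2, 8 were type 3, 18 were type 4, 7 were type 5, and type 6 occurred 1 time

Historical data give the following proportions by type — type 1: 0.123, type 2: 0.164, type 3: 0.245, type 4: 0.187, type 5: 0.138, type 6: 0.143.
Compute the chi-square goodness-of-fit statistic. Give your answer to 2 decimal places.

20.09

Expected counts E_i = n·p_i: 42×0.123 = 5.166, 42×0.164 = 6.888, 42×0.245 = 10.29, 42×0.187 = 7.854, 42×0.138 = 5.796, 42×0.143 = 6.006.
χ² = (2−5.166)²/5.166 + (6−6.888)²/6.888 + (8−10.29)²/10.29 + (18−7.854)²/7.854 + (7−5.796)²/5.796 + (1−6.006)²/6.006
   = 1.940 + 0.114 + 0.510 + 13.107 + 0.250 + 4.173
Sum = 20.09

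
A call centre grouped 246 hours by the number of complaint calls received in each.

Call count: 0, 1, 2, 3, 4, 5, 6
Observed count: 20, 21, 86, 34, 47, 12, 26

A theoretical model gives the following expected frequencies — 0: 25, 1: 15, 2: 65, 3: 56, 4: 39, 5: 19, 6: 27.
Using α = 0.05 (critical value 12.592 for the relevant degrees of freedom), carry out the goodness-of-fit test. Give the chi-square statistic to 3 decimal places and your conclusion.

0: (20 − 25)²/25 = 25/25 = 1.0000
1: (21 − 15)²/15 = 36/15 = 2.4000
2: (86 − 65)²/65 = 441/65 = 6.7846
3: (34 − 56)²/56 = 484/56 = 8.6429
4: (47 − 39)²/39 = 64/39 = 1.6410
5: (12 − 19)²/19 = 49/19 = 2.5789
6: (26 − 27)²/27 = 1/27 = 0.0370
Sum = 23.084
df = 6. Since 23.084 > 12.592, we reject H₀.

23.084; reject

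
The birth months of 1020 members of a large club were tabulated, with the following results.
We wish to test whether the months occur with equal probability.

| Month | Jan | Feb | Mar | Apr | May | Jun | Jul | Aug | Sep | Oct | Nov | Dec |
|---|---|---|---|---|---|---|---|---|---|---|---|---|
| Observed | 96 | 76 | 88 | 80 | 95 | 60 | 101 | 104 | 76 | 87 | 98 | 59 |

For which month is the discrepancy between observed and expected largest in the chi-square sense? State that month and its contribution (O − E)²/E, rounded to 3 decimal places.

Dec, 7.953

Under H₀ each category has probability 1/12, so each expected count is 1020/12 = 85.
cat         O        E   (O−E)²/E
Jan        96       85     1.4235
Feb        76       85     0.9529
Mar        88       85     0.1059
Apr        80       85     0.2941
May        95       85     1.1765
Jun        60       85     7.3529
Jul       101       85     3.0118
Aug       104       85     4.2471
Sep        76       85     0.9529
Oct        87       85     0.0471
Nov        98       85     1.9882
Dec        59       85     7.9529
The largest term is for Dec: 7.953.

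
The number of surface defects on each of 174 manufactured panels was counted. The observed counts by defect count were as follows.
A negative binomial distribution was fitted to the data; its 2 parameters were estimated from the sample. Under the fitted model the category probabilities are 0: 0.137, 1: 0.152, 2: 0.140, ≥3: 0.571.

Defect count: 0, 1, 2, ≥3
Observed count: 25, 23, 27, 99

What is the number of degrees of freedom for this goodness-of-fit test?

1

There are k = 4 categories and 2 parameters estimated from the data, so df = 4 − 1 − 2 = 1.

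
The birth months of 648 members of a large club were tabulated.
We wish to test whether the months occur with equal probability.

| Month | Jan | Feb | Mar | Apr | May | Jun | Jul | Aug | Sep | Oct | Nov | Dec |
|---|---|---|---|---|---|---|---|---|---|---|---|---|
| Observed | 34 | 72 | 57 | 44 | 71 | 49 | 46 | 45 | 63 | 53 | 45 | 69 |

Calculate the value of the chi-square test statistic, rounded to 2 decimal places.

Expected count for each of the 12 categories: 648/12 = 54.
cat         O        E   (O−E)²/E
Jan        34       54      7.407
Feb        72       54      6.000
Mar        57       54      0.167
Apr        44       54      1.852
May        71       54      5.352
Jun        49       54      0.463
Jul        46       54      1.185
Aug        45       54      1.500
Sep        63       54      1.500
Oct        53       54      0.019
Nov        45       54      1.500
Dec        69       54      4.167
Sum = 31.11

31.11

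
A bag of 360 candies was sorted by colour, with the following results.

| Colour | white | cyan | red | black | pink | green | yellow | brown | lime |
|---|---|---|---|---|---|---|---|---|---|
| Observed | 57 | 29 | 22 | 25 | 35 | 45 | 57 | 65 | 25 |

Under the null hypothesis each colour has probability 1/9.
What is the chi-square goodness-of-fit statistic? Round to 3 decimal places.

Under H₀ each category has probability 1/9, so each expected count is 360/9 = 40.
white: (57 − 40)²/40 = 289/40 = 7.2250
cyan: (29 − 40)²/40 = 121/40 = 3.0250
red: (22 − 40)²/40 = 324/40 = 8.1000
black: (25 − 40)²/40 = 225/40 = 5.6250
pink: (35 − 40)²/40 = 25/40 = 0.6250
green: (45 − 40)²/40 = 25/40 = 0.6250
yellow: (57 − 40)²/40 = 289/40 = 7.2250
brown: (65 − 40)²/40 = 625/40 = 15.6250
lime: (25 − 40)²/40 = 225/40 = 5.6250
Sum = 53.700

53.700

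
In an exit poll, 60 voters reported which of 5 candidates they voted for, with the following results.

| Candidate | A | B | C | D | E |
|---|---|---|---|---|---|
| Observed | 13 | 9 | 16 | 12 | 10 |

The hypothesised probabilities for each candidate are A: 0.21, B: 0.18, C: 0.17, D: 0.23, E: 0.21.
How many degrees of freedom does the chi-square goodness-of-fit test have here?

There are k = 5 categories and no parameters were estimated from the data, so df = 5 − 1 = 4.

4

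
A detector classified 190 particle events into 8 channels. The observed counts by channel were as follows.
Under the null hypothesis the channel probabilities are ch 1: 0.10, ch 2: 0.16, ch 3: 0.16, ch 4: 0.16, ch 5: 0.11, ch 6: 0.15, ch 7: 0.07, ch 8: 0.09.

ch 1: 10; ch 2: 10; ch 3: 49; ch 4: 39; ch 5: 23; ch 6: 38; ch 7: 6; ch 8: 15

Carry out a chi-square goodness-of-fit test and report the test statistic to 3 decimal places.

39.408

Expected counts E_i = n·p_i: 190×0.10 = 19, 190×0.16 = 30.4, 190×0.16 = 30.4, 190×0.16 = 30.4, 190×0.11 = 20.9, 190×0.15 = 28.5, 190×0.07 = 13.3, 190×0.09 = 17.1.
χ² = (10−19)²/19 + (10−30.4)²/30.4 + (49−30.4)²/30.4 + (39−30.4)²/30.4 + (23−20.9)²/20.9 + (38−28.5)²/28.5 + (6−13.3)²/13.3 + (15−17.1)²/17.1
   = 4.2632 + 13.6895 + 11.3803 + 2.4329 + 0.2110 + 3.1667 + 4.0068 + 0.2579
Sum = 39.408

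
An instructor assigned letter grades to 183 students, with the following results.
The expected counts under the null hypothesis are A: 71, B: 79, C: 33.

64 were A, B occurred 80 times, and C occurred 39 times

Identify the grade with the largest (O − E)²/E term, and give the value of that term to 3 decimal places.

C, 1.091

χ² = (64−71)²/71 + (80−79)²/79 + (39−33)²/33
   = 0.6901 + 0.0127 + 1.0909
The largest term is for C: 1.091.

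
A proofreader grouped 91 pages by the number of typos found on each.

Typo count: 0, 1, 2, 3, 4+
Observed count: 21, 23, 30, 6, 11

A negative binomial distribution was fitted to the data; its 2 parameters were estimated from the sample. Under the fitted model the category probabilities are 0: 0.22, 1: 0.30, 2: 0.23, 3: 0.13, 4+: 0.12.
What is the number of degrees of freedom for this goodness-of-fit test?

2

There are k = 5 categories and 2 parameters estimated from the data, so df = 5 − 1 − 2 = 2.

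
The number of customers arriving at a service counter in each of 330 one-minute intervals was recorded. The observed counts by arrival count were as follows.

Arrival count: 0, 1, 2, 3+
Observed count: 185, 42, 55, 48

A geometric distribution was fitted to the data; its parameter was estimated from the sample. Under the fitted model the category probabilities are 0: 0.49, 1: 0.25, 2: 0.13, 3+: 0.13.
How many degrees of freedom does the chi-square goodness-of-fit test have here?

There are k = 4 categories and 1 parameter estimated from the data, so df = 4 − 1 − 1 = 2.

2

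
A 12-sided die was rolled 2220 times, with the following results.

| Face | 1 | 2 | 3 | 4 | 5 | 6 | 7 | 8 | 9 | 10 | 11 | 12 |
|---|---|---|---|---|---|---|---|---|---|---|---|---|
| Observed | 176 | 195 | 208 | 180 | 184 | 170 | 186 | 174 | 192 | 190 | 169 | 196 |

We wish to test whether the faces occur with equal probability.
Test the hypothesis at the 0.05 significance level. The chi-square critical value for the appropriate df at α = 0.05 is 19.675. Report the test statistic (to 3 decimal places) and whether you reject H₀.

Under H₀ each category has probability 1/12, so each expected count is 2220/12 = 185.
1: (176 − 185)²/185 = 81/185 = 0.4378
2: (195 − 185)²/185 = 100/185 = 0.5405
3: (208 − 185)²/185 = 529/185 = 2.8595
4: (180 − 185)²/185 = 25/185 = 0.1351
5: (184 − 185)²/185 = 1/185 = 0.0054
6: (170 − 185)²/185 = 225/185 = 1.2162
7: (186 − 185)²/185 = 1/185 = 0.0054
8: (174 − 185)²/185 = 121/185 = 0.6541
9: (192 − 185)²/185 = 49/185 = 0.2649
10: (190 − 185)²/185 = 25/185 = 0.1351
11: (169 − 185)²/185 = 256/185 = 1.3838
12: (196 − 185)²/185 = 121/185 = 0.6541
Sum = 8.292
df = 11. Since 8.292 < 19.675, we do not reject H₀.

8.292; do not reject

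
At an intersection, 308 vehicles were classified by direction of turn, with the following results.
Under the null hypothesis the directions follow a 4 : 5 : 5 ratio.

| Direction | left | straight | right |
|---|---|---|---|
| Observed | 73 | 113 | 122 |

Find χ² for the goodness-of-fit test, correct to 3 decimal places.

3.948

Ratio total = 14. Expected counts: 308×4/14 = 88, 308×5/14 = 110, 308×5/14 = 110.
cat           O        E   (O−E)²/E
left         73       88     2.5568
straight    113      110     0.0818
right       122      110     1.3091
Sum = 3.948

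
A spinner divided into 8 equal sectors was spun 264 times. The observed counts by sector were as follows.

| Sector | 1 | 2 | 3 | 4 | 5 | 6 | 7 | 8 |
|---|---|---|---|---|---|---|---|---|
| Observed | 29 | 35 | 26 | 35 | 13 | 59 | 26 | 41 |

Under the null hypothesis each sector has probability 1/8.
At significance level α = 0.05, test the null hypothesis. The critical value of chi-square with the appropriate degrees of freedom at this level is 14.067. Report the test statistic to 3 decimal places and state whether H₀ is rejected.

38.242; reject

Expected count for each of the 8 categories: 264/8 = 33.
χ² = (29−33)²/33 + (35−33)²/33 + (26−33)²/33 + (35−33)²/33 + (13−33)²/33 + (59−33)²/33 + (26−33)²/33 + (41−33)²/33
   = 0.4848 + 0.1212 + 1.4848 + 0.1212 + 12.1212 + 20.4848 + 1.4848 + 1.9394
Sum = 38.242
df = 7. Since 38.242 > 14.067, we reject H₀.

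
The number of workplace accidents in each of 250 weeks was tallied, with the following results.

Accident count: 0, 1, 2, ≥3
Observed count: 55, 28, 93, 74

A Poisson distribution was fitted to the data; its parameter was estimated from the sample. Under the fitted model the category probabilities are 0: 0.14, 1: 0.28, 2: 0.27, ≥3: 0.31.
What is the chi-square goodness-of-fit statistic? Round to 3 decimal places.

Expected counts E_i = n·p_i: 250×0.14 = 35, 250×0.28 = 70, 250×0.27 = 67.5, 250×0.31 = 77.5.
0: (55 − 35)²/35 = 400/35 = 11.4286
1: (28 − 70)²/70 = 1764/70 = 25.2000
2: (93 − 67.5)²/67.5 = 650.25/67.5 = 9.6333
≥3: (74 − 77.5)²/77.5 = 12.25/77.5 = 0.1581
Sum = 46.420

46.420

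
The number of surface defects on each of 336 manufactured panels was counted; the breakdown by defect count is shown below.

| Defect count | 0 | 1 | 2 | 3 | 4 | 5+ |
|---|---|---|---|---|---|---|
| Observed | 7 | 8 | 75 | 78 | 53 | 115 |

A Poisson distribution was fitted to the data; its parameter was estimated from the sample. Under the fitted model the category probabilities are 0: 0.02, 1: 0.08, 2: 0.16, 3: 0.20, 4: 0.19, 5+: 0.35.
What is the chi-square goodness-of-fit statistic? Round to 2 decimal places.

Expected counts E_i = n·p_i: 336×0.02 = 6.72, 336×0.08 = 26.88, 336×0.16 = 53.76, 336×0.20 = 67.2, 336×0.19 = 63.84, 336×0.35 = 117.6.
cat         O        E   (O−E)²/E
0           7     6.72      0.012
1           8    26.88     13.261
2          75    53.76      8.392
3          78     67.2      1.736
4          53    63.84      1.841
5+        115    117.6      0.057
Sum = 25.30

25.30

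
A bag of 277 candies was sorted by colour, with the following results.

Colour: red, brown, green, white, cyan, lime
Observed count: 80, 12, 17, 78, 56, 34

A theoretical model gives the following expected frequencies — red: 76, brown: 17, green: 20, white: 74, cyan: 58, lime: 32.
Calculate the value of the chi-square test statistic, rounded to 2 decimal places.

red: (80 − 76)²/76 = 16/76 = 0.211
brown: (12 − 17)²/17 = 25/17 = 1.471
green: (17 − 20)²/20 = 9/20 = 0.450
white: (78 − 74)²/74 = 16/74 = 0.216
cyan: (56 − 58)²/58 = 4/58 = 0.069
lime: (34 − 32)²/32 = 4/32 = 0.125
Sum = 2.54

2.54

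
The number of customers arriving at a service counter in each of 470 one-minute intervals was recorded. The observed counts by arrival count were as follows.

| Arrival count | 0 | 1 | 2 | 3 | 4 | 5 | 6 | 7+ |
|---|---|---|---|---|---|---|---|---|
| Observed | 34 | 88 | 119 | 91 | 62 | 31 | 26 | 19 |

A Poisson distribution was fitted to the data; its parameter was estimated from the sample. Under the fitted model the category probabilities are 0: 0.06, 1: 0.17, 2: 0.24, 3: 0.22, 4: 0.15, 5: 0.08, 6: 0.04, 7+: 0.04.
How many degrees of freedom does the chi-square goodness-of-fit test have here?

There are k = 8 categories and 1 parameter estimated from the data, so df = 8 − 1 − 1 = 6.

6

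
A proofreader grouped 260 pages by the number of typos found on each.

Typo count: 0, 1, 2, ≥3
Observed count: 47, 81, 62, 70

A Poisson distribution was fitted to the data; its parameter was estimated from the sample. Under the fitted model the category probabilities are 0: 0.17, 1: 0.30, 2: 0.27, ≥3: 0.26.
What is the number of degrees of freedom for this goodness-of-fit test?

There are k = 4 categories and 1 parameter estimated from the data, so df = 4 − 1 − 1 = 2.

2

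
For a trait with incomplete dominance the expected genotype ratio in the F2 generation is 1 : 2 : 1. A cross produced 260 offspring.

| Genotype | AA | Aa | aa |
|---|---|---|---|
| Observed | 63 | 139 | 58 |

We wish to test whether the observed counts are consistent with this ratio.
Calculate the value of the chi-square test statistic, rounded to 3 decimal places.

Ratio total = 4. Expected counts: 260×1/4 = 65, 260×2/4 = 130, 260×1/4 = 65.
cat         O        E   (O−E)²/E
AA         63       65     0.0615
Aa        139      130     0.6231
aa         58       65     0.7538
Sum = 1.438

1.438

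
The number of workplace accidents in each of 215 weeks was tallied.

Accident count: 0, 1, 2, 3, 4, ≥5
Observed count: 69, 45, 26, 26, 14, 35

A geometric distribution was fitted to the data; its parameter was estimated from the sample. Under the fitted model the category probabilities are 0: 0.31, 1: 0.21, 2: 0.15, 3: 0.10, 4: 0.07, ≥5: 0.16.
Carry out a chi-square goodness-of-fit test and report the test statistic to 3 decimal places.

2.320

Expected counts E_i = n·p_i: 215×0.31 = 66.65, 215×0.21 = 45.15, 215×0.15 = 32.25, 215×0.10 = 21.5, 215×0.07 = 15.05, 215×0.16 = 34.4.
cat         O        E   (O−E)²/E
0          69    66.65     0.0829
1          45    45.15     0.0005
2          26    32.25     1.2112
3          26     21.5     0.9419
4          14    15.05     0.0733
≥5         35     34.4     0.0105
Sum = 2.320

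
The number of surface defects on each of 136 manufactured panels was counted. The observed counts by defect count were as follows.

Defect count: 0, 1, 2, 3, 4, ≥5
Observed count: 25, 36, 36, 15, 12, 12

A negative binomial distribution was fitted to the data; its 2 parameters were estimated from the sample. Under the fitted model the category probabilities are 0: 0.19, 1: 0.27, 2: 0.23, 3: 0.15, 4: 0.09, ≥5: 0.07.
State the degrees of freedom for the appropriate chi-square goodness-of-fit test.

There are k = 6 categories and 2 parameters estimated from the data, so df = 6 − 1 − 2 = 3.

3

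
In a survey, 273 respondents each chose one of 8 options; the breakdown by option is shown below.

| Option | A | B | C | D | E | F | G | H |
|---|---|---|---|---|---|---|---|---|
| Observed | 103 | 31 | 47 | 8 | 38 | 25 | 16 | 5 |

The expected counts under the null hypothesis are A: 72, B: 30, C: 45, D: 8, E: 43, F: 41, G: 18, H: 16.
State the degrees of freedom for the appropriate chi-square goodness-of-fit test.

There are k = 8 categories and no parameters were estimated from the data, so df = 8 − 1 = 7.

7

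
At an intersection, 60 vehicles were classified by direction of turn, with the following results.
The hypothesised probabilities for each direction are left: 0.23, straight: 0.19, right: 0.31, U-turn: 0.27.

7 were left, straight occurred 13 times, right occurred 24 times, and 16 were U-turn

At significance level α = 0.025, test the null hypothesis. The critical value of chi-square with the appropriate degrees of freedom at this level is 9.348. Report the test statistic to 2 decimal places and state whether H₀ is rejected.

Expected counts E_i = n·p_i: 60×0.23 = 13.8, 60×0.19 = 11.4, 60×0.31 = 18.6, 60×0.27 = 16.2.
left: (7 − 13.8)²/13.8 = 46.24/13.8 = 3.351
straight: (13 − 11.4)²/11.4 = 2.56/11.4 = 0.225
right: (24 − 18.6)²/18.6 = 29.16/18.6 = 1.568
U-turn: (16 − 16.2)²/16.2 = 0.04/16.2 = 0.002
Sum = 5.15
df = 3. Since 5.15 < 9.348, we do not reject H₀.

5.15; do not reject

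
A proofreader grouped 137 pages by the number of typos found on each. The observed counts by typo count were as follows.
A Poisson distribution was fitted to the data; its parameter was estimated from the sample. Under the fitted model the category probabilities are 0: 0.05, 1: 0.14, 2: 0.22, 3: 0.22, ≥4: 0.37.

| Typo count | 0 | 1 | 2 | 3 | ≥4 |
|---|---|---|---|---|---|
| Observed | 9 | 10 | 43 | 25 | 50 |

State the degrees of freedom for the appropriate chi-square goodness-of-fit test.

There are k = 5 categories and 1 parameter estimated from the data, so df = 5 − 1 − 1 = 3.

3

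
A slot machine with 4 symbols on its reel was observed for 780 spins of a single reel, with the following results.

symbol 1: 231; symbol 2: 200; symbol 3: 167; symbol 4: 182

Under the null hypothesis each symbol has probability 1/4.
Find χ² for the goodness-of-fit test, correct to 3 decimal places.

11.662

Under H₀ each category has probability 1/4, so each expected count is 780/4 = 195.
symbol 1: (231 − 195)²/195 = 1296/195 = 6.6462
symbol 2: (200 − 195)²/195 = 25/195 = 0.1282
symbol 3: (167 − 195)²/195 = 784/195 = 4.0205
symbol 4: (182 − 195)²/195 = 169/195 = 0.8667
Sum = 11.662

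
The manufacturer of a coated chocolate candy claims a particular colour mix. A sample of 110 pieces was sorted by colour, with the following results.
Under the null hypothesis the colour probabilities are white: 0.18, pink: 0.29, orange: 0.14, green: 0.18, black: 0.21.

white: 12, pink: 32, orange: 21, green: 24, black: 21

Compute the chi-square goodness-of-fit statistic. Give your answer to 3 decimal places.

Expected counts E_i = n·p_i: 110×0.18 = 19.8, 110×0.29 = 31.9, 110×0.14 = 15.4, 110×0.18 = 19.8, 110×0.21 = 23.1.
white: (12 − 19.8)²/19.8 = 60.84/19.8 = 3.0727
pink: (32 − 31.9)²/31.9 = 0.01/31.9 = 0.0003
orange: (21 − 15.4)²/15.4 = 31.36/15.4 = 2.0364
green: (24 − 19.8)²/19.8 = 17.64/19.8 = 0.8909
black: (21 − 23.1)²/23.1 = 4.41/23.1 = 0.1909
Sum = 6.191

6.191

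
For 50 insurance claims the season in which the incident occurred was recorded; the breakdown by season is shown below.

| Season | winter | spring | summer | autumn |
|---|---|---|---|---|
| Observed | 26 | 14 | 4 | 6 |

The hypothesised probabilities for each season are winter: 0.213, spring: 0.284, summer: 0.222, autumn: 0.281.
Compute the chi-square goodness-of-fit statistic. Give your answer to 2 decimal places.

Expected counts E_i = n·p_i: 50×0.213 = 10.65, 50×0.284 = 14.2, 50×0.222 = 11.1, 50×0.281 = 14.05.
cat         O        E   (O−E)²/E
winter     26    10.65     22.124
spring     14     14.2      0.003
summer      4     11.1      4.541
autumn      6    14.05      4.612
Sum = 31.28

31.28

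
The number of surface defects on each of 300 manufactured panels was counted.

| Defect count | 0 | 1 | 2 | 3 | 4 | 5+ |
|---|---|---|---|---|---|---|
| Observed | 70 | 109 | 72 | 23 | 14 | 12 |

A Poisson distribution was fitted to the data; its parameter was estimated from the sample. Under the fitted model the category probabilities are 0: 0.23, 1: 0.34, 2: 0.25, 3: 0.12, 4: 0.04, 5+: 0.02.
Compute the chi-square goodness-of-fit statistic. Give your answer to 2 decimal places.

11.64

Expected counts E_i = n·p_i: 300×0.23 = 69, 300×0.34 = 102, 300×0.25 = 75, 300×0.12 = 36, 300×0.04 = 12, 300×0.02 = 6.
χ² = (70−69)²/69 + (109−102)²/102 + (72−75)²/75 + (23−36)²/36 + (14−12)²/12 + (12−6)²/6
   = 0.014 + 0.480 + 0.120 + 4.694 + 0.333 + 6.000
Sum = 11.64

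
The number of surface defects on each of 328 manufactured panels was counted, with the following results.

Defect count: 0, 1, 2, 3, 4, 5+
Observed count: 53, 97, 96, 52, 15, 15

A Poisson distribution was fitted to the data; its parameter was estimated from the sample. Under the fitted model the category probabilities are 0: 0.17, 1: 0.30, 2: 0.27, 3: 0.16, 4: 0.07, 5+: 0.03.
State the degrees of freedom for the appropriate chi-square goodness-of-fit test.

4

There are k = 6 categories and 1 parameter estimated from the data, so df = 6 − 1 − 1 = 4.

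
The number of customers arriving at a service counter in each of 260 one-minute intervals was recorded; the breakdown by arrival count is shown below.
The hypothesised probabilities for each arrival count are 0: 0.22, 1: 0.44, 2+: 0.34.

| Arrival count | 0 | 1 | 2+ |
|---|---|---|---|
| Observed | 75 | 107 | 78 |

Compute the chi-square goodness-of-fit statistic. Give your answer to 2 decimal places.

Expected counts E_i = n·p_i: 260×0.22 = 57.2, 260×0.44 = 114.4, 260×0.34 = 88.4.
cat         O        E   (O−E)²/E
0          75     57.2      5.539
1         107    114.4      0.479
2+         78     88.4      1.224
Sum = 7.24

7.24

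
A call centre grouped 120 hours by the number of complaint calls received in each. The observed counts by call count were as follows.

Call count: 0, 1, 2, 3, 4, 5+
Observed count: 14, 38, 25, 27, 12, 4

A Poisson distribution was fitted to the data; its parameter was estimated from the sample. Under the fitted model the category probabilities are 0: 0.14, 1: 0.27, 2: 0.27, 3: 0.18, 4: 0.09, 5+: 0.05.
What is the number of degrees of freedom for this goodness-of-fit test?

4

There are k = 6 categories and 1 parameter estimated from the data, so df = 6 − 1 − 1 = 4.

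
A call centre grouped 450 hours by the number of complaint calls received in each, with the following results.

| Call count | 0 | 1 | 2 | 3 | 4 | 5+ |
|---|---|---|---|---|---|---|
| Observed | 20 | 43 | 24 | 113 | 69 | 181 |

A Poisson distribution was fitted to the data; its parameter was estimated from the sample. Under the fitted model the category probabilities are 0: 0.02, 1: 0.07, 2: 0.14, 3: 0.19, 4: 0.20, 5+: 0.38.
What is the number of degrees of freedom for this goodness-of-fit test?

4

There are k = 6 categories and 1 parameter estimated from the data, so df = 6 − 1 − 1 = 4.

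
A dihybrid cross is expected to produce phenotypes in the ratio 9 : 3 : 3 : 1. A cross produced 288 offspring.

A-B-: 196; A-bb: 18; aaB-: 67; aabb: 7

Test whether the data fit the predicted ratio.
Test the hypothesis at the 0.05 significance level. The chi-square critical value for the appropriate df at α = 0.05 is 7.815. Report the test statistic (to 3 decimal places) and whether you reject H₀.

40.988; reject

Ratio total = 16. Expected counts: 288×9/16 = 162, 288×3/16 = 54, 288×3/16 = 54, 288×1/16 = 18.
cat         O        E   (O−E)²/E
A-B-      196      162     7.1358
A-bb       18       54    24.0000
aaB-       67       54     3.1296
aabb        7       18     6.7222
Sum = 40.988
df = 3. Since 40.988 > 7.815, we reject H₀.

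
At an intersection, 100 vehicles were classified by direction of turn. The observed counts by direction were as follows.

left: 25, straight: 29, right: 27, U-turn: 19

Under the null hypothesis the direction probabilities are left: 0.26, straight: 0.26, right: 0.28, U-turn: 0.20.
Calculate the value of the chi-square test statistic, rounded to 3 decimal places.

Expected counts E_i = n·p_i: 100×0.26 = 26, 100×0.26 = 26, 100×0.28 = 28, 100×0.20 = 20.
left: (25 − 26)²/26 = 1/26 = 0.0385
straight: (29 − 26)²/26 = 9/26 = 0.3462
right: (27 − 28)²/28 = 1/28 = 0.0357
U-turn: (19 − 20)²/20 = 1/20 = 0.0500
Sum = 0.470

0.470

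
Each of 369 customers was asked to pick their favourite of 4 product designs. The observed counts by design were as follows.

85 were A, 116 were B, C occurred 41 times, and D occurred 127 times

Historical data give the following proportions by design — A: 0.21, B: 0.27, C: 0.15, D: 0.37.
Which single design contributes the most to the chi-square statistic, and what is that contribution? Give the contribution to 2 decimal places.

Expected counts E_i = n·p_i: 369×0.21 = 77.49, 369×0.27 = 99.63, 369×0.15 = 55.35, 369×0.37 = 136.53.
cat         O        E   (O−E)²/E
A          85    77.49      0.728
B         116    99.63      2.690
C          41    55.35      3.720
D         127   136.53      0.665
The largest term is for C: 3.72.

C, 3.72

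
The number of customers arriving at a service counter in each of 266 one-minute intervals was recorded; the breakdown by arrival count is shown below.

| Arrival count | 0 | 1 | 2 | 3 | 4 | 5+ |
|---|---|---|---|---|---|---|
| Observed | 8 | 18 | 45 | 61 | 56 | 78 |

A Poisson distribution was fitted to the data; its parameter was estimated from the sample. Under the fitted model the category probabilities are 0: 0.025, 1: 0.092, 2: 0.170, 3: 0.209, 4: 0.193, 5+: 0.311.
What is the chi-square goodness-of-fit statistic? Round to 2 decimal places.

3.21

Expected counts E_i = n·p_i: 266×0.025 = 6.65, 266×0.092 = 24.472, 266×0.170 = 45.22, 266×0.209 = 55.594, 266×0.193 = 51.338, 266×0.311 = 82.726.
0: (8 − 6.65)²/6.65 = 1.8225/6.65 = 0.274
1: (18 − 24.472)²/24.472 = 41.886784/24.472 = 1.712
2: (45 − 45.22)²/45.22 = 0.0484/45.22 = 0.001
3: (61 − 55.594)²/55.594 = 29.224836/55.594 = 0.526
4: (56 − 51.338)²/51.338 = 21.734244/51.338 = 0.423
5+: (78 − 82.726)²/82.726 = 22.335076/82.726 = 0.270
Sum = 3.21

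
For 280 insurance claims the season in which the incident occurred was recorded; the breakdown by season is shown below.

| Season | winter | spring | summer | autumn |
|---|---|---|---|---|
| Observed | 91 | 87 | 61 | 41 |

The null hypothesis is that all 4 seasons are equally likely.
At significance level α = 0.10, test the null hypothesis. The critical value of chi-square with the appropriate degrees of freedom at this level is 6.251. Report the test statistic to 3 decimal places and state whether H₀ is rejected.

23.600; reject

Under H₀ each category has probability 1/4, so each expected count is 280/4 = 70.
winter: (91 − 70)²/70 = 441/70 = 6.3000
spring: (87 − 70)²/70 = 289/70 = 4.1286
summer: (61 − 70)²/70 = 81/70 = 1.1571
autumn: (41 − 70)²/70 = 841/70 = 12.0143
Sum = 23.600
df = 3. Since 23.600 > 6.251, we reject H₀.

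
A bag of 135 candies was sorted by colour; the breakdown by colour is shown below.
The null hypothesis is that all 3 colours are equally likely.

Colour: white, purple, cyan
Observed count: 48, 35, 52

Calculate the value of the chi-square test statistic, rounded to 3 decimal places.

Under H₀ each category has probability 1/3, so each expected count is 135/3 = 45.
white: (48 − 45)²/45 = 9/45 = 0.2000
purple: (35 − 45)²/45 = 100/45 = 2.2222
cyan: (52 − 45)²/45 = 49/45 = 1.0889
Sum = 3.511

3.511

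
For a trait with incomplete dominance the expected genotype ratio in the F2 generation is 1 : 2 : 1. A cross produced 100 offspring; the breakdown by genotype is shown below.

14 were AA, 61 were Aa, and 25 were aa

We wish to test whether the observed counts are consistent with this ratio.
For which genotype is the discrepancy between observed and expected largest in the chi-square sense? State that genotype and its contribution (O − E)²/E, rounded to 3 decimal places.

AA, 4.840

Ratio total = 4. Expected counts: 100×1/4 = 25, 100×2/4 = 50, 100×1/4 = 25.
cat         O        E   (O−E)²/E
AA         14       25     4.8400
Aa         61       50     2.4200
aa         25       25     0.0000
The largest term is for AA: 4.840.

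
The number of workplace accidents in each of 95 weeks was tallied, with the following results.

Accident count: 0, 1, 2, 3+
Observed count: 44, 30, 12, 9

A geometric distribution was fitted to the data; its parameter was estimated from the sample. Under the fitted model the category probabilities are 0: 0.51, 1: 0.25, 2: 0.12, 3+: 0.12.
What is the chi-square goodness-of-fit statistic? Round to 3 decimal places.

2.590

Expected counts E_i = n·p_i: 95×0.51 = 48.45, 95×0.25 = 23.75, 95×0.12 = 11.4, 95×0.12 = 11.4.
0: (44 − 48.45)²/48.45 = 19.8025/48.45 = 0.4087
1: (30 − 23.75)²/23.75 = 39.0625/23.75 = 1.6447
2: (12 − 11.4)²/11.4 = 0.36/11.4 = 0.0316
3+: (9 − 11.4)²/11.4 = 5.76/11.4 = 0.5053
Sum = 2.590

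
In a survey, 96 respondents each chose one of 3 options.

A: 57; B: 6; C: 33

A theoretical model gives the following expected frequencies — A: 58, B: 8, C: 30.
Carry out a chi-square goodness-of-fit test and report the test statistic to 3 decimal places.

χ² = (57−58)²/58 + (6−8)²/8 + (33−30)²/30
   = 0.0172 + 0.5000 + 0.3000
Sum = 0.817

0.817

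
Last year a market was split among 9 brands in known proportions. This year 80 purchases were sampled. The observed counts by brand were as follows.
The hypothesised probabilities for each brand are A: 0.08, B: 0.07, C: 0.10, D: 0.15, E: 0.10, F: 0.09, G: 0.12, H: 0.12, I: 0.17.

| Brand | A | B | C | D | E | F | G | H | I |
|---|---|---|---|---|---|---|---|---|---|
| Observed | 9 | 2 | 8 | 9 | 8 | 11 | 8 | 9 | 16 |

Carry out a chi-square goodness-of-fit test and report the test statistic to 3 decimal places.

6.854

Expected counts E_i = n·p_i: 80×0.08 = 6.4, 80×0.07 = 5.6, 80×0.10 = 8, 80×0.15 = 12, 80×0.10 = 8, 80×0.09 = 7.2, 80×0.12 = 9.6, 80×0.12 = 9.6, 80×0.17 = 13.6.
A: (9 − 6.4)²/6.4 = 6.76/6.4 = 1.0563
B: (2 − 5.6)²/5.6 = 12.96/5.6 = 2.3143
C: (8 − 8)²/8 = 0/8 = 0.0000
D: (9 − 12)²/12 = 9/12 = 0.7500
E: (8 − 8)²/8 = 0/8 = 0.0000
F: (11 − 7.2)²/7.2 = 14.44/7.2 = 2.0056
G: (8 − 9.6)²/9.6 = 2.56/9.6 = 0.2667
H: (9 − 9.6)²/9.6 = 0.36/9.6 = 0.0375
I: (16 − 13.6)²/13.6 = 5.76/13.6 = 0.4235
Sum = 6.854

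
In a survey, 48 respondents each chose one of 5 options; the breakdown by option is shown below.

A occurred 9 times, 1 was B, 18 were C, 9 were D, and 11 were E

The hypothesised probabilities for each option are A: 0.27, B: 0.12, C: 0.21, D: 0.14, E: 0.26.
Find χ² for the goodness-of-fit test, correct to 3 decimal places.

Expected counts E_i = n·p_i: 48×0.27 = 12.96, 48×0.12 = 5.76, 48×0.21 = 10.08, 48×0.14 = 6.72, 48×0.26 = 12.48.
cat         O        E   (O−E)²/E
A           9    12.96     1.2100
B           1     5.76     3.9336
C          18    10.08     6.2229
D           9     6.72     0.7736
E          11    12.48     0.1755
Sum = 12.316

12.316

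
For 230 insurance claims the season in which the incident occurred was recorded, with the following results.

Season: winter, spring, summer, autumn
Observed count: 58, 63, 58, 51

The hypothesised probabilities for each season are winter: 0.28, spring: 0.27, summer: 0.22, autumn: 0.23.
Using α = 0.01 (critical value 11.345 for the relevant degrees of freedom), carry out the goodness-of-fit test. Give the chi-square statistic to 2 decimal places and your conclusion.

Expected counts E_i = n·p_i: 230×0.28 = 64.4, 230×0.27 = 62.1, 230×0.22 = 50.6, 230×0.23 = 52.9.
winter: (58 − 64.4)²/64.4 = 40.96/64.4 = 0.636
spring: (63 − 62.1)²/62.1 = 0.81/62.1 = 0.013
summer: (58 − 50.6)²/50.6 = 54.76/50.6 = 1.082
autumn: (51 − 52.9)²/52.9 = 3.61/52.9 = 0.068
Sum = 1.80
df = 3. Since 1.80 < 11.345, we do not reject H₀.

1.80; do not reject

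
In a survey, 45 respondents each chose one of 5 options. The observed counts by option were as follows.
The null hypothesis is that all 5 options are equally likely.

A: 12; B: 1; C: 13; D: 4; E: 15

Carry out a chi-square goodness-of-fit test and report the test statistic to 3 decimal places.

Under H₀ each category has probability 1/5, so each expected count is 45/5 = 9.
A: (12 − 9)²/9 = 9/9 = 1.0000
B: (1 − 9)²/9 = 64/9 = 7.1111
C: (13 − 9)²/9 = 16/9 = 1.7778
D: (4 − 9)²/9 = 25/9 = 2.7778
E: (15 − 9)²/9 = 36/9 = 4.0000
Sum = 16.667

16.667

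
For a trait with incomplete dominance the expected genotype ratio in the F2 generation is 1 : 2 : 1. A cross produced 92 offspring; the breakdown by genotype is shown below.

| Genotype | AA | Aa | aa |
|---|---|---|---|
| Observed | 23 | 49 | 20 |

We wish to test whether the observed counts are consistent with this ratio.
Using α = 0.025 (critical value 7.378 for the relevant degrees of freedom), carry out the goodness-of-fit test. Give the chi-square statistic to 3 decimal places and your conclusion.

Ratio total = 4. Expected counts: 92×1/4 = 23, 92×2/4 = 46, 92×1/4 = 23.
cat         O        E   (O−E)²/E
AA         23       23     0.0000
Aa         49       46     0.1957
aa         20       23     0.3913
Sum = 0.587
df = 2. Since 0.587 < 7.378, we do not reject H₀.

0.587; do not reject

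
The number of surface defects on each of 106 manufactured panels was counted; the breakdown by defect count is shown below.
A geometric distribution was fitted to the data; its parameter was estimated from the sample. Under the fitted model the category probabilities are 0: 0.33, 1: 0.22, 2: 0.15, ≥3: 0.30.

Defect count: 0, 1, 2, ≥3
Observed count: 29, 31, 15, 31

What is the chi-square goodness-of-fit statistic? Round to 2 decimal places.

Expected counts E_i = n·p_i: 106×0.33 = 34.98, 106×0.22 = 23.32, 106×0.15 = 15.9, 106×0.30 = 31.8.
χ² = (29−34.98)²/34.98 + (31−23.32)²/23.32 + (15−15.9)²/15.9 + (31−31.8)²/31.8
   = 1.022 + 2.529 + 0.051 + 0.020
Sum = 3.62

3.62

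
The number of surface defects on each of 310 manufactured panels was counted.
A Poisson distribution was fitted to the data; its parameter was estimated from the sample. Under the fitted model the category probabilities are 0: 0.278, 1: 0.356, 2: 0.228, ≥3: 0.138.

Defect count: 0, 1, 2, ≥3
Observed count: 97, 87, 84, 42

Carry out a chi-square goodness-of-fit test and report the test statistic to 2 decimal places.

8.83

Expected counts E_i = n·p_i: 310×0.278 = 86.18, 310×0.356 = 110.36, 310×0.228 = 70.68, 310×0.138 = 42.78.
χ² = (97−86.18)²/86.18 + (87−110.36)²/110.36 + (84−70.68)²/70.68 + (42−42.78)²/42.78
   = 1.358 + 4.945 + 2.510 + 0.014
Sum = 8.83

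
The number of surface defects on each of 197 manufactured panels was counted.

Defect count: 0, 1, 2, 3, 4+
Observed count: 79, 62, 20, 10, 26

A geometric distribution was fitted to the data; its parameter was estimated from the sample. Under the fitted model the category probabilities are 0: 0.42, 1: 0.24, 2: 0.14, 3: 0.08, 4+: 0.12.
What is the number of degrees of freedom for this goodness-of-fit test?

3

There are k = 5 categories and 1 parameter estimated from the data, so df = 5 − 1 − 1 = 3.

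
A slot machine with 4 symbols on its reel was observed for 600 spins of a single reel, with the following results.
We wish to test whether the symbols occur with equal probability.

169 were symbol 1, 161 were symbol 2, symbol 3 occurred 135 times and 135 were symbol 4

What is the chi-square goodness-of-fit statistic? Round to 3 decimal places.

6.213

Under H₀ each category has probability 1/4, so each expected count is 600/4 = 150.
symbol 1: (169 − 150)²/150 = 361/150 = 2.4067
symbol 2: (161 − 150)²/150 = 121/150 = 0.8067
symbol 3: (135 − 150)²/150 = 225/150 = 1.5000
symbol 4: (135 − 150)²/150 = 225/150 = 1.5000
Sum = 6.213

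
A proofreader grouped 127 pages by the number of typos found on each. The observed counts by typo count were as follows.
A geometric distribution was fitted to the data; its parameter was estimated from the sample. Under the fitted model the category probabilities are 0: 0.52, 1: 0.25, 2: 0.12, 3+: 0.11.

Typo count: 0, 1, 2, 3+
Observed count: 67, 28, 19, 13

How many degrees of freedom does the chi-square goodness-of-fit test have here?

There are k = 4 categories and 1 parameter estimated from the data, so df = 4 − 1 − 1 = 2.

2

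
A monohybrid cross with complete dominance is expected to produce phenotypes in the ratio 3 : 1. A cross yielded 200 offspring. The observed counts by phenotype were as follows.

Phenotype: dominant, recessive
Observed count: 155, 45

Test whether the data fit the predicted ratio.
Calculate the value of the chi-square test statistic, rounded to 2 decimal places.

0.67

Ratio total = 4. Expected counts: 200×3/4 = 150, 200×1/4 = 50.
cat            O        E   (O−E)²/E
dominant     155      150      0.167
recessive     45       50      0.500
Sum = 0.67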